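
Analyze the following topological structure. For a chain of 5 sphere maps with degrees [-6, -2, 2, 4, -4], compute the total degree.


Degree is multiplicative: deg(composition) = product of degrees.
= (-6) * (-2) * (2) * (4) * (-4) = -384

-384


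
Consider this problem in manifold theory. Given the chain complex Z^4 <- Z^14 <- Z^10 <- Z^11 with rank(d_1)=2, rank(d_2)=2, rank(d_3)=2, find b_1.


rank H_k = rank(ker d_k) - rank(im d_{k+1}).
rank(ker d_1) = rank(C_1) - rank(d_1) = 14 - 2 = 12.
rank(im d_{1+1}) = 2.
rank H_1 = 12 - 2 = 10

10


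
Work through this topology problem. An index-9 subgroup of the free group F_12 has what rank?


Nielsen-Schreier: an index-n subgroup of F_r is free of rank 1 + n(r-1).
Equivalently: chi(cover) = n*chi(base); chi(vee_r S^1) = 1 - 12 = -11.
chi(E) = 9*(-11) = -99; rank = 1 - chi(E) = 1 - (-99) = 100.
rank = 1 + 9*(12-1) = 1 + 99 = 100

100


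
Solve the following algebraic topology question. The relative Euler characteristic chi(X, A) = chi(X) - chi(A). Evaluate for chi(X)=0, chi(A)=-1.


Relative Euler characteristic: chi(X, A) = chi(X) - chi(A).
= 0 - (-1) = 1

1


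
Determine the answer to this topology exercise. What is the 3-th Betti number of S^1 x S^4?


Each S^d has Poincare polynomial 1 + t^d.
The product S^1 x S^4 has Poincare polynomial prod(1+t^d_i).
Expanding: b_0=1, b_1=1, b_4=1, b_5=1.
b_3 = 0

0


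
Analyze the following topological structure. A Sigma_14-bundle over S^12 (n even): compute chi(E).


chi(S^12) = 2 (n even), chi(Sigma_14) = 2 - 2*14 = -26.
chi(E) = 2 * (-26) = -52

-52


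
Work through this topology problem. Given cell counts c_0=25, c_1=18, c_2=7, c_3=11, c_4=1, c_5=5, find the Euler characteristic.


chi = sum_k (-1)^k c_k.
= (-1)^0*25 + (-1)^1*18 + (-1)^2*7 + (-1)^3*11 + (-1)^4*1 + (-1)^5*5
= (25) + (-18) + (7) + (-11) + (1) + (-5)
= -1

-1


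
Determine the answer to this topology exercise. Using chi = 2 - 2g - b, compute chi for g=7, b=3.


For a compact orientable surface with genus g and b boundary components: chi = 2 - 2g - b.
chi = 2 - 2*7 - 3 = 2 - 14 - 3 = -15

-15


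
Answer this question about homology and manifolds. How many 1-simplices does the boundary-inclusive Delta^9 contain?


Delta^9 has 9+1 vertices. A 1-face is a choice of 1+1 vertices.
f_1 = C(9+1, 1+1) = C(10,2) = 45

45


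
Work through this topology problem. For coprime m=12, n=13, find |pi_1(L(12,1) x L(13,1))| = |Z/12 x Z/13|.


pi_1(X x Y) = pi_1(X) x pi_1(Y).
pi_1(L(12,1)) = Z/12, pi_1(L(13,1)) = Z/13.
|Z/12 x Z/13| = 12 * 13 = 156

156


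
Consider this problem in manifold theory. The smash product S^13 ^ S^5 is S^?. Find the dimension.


S^m ^ S^n = S^{m+n}.
k = 13 + 5 = 18

18


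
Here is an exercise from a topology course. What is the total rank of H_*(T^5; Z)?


b_k(T^5) = C(5,k), so the sum over k is sum_k C(5,k) = 2^5.
Total = 2^5 = 32

32


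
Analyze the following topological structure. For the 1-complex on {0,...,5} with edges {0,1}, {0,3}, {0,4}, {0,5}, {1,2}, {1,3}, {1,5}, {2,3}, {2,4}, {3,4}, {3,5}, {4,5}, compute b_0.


Run DFS/union-find over 6 vertices.
V = 6, E = 12.
Number of components = 1

1


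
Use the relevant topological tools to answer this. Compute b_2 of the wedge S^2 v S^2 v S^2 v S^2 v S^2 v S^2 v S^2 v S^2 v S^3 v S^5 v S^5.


For a wedge of spheres, H_k (k>0) is free on one generator per sphere of dimension k.
Spheres of dimension 2: count = 8.
b_2 = 8

8


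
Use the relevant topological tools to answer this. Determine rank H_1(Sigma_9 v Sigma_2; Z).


For a wedge: H_1(A v B) = H_1(A) + H_1(B).
b_1(Sigma_9) = 18, b_1(Sigma_2) = 4.
b_1 = 18 + 4 = 22

22


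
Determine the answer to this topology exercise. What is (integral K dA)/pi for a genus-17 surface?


Gauss-Bonnet: integral K dA = 2*pi*chi(M).
chi(Sigma_17) = 2 - 2*17 = -32.
(integral K dA)/pi = 2*chi = 2*(-32) = -64

-64


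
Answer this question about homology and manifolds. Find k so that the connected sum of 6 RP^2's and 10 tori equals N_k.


Since a >= 1, the sum is non-orientable; each T^2 can be replaced by RP^2 # RP^2 (since T^2#RP^2 = 3RP^2).
Total crosscaps k = 6 + 2*10 = 26.
Check via chi: chi = 6*1 + 10*0 - (6+10-1)*2 = -24 = 2 - k = -24. Consistent.

26


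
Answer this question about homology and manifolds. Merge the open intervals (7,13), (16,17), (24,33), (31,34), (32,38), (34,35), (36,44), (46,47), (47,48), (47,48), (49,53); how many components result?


Sort and merge overlapping open intervals.
Merged: (7,13), (16,17), (24,44), (46,47), (47,48), (49,53).
Number of components = 6

6


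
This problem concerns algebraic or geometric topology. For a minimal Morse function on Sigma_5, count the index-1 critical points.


A perfect Morse function has m_k = b_k.
For Sigma_5: b_0=1, b_1=2g=10, b_2=1.
Saddles m_1 = 2g = 10

10


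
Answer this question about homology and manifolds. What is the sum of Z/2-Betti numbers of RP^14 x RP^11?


dim H^*(RP^n; Z/2) = n+1 (one Z/2 in each degree 0..n).
Total Betti number is multiplicative.
Total = (14+1) * (11+1) = 15 * 12 = 180

180


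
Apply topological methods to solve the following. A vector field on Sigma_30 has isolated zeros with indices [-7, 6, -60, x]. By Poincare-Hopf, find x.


Poincare-Hopf: sum of indices = chi(M).
chi(Sigma_30) = 2 - 2*30 = -58.
Sum of known indices = -61.
x = chi - (sum known) = -58 - (-61) = 3

3


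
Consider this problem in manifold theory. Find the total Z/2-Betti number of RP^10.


H^k(RP^10; Z/2) = Z/2 for each 0 <= k <= 10.
Total dimension = 10 + 1 = 11

11


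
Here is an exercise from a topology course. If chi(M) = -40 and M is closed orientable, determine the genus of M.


chi = 2 - 2g for closed orientable surfaces.
-40 = 2 - 2g
2g = 2 - (-40) = 42
g = 21

21


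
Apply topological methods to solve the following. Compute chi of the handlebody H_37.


A genus-g handlebody deformation retracts to a wedge of g circles.
chi(vee_g S^1) = 1 - g.
chi(H_37) = 1 - 37 = -36

-36


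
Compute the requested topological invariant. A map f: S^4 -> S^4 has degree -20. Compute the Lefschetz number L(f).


On S^4: L(f) = tr(f_0*) + (-1)^4 tr(f_4*) = 1 + (-1)^4 * deg(f).
L(f) = 1 + (-1)^4 * -20 = 1 + -20 = -19

-19


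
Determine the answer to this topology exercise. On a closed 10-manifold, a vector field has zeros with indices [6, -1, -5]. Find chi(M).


Poincare-Hopf: chi(M) = sum of indices of zeros.
chi = (6) + (-1) + (-5) = 0

0


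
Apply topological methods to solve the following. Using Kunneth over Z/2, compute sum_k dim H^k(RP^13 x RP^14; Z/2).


dim H^*(RP^n; Z/2) = n+1 (one Z/2 in each degree 0..n).
Total Betti number is multiplicative.
Total = (13+1) * (14+1) = 14 * 15 = 210

210


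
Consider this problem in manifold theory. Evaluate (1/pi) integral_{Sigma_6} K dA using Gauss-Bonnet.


Gauss-Bonnet: integral K dA = 2*pi*chi(M).
chi(Sigma_6) = 2 - 2*6 = -10.
(integral K dA)/pi = 2*chi = 2*(-10) = -20

-20


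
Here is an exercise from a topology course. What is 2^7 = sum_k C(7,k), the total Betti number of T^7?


b_k(T^7) = C(7,k), so the sum over k is sum_k C(7,k) = 2^7.
Total = 2^7 = 128

128


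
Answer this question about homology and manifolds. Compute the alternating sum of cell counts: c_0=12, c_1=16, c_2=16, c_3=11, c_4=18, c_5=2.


chi = sum_k (-1)^k c_k.
= (-1)^0*12 + (-1)^1*16 + (-1)^2*16 + (-1)^3*11 + (-1)^4*18 + (-1)^5*2
= (12) + (-16) + (16) + (-11) + (18) + (-2)
= 17

17


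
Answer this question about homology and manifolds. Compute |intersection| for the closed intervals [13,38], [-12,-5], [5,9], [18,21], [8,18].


Intersection = [max(a_i), min(b_i)] = [18, -5].
Since 18 > -5, the intersection is empty.
Length = 0

0


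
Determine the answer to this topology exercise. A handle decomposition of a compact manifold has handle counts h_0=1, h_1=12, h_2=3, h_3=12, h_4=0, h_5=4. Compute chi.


Handles of index k contribute (-1)^k to chi (same as CW cells).
chi = (1) + (-12) + (3) + (-12) + (0) + (-4) = -24

-24


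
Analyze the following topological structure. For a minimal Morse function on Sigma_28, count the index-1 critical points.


A perfect Morse function has m_k = b_k.
For Sigma_28: b_0=1, b_1=2g=56, b_2=1.
Saddles m_1 = 2g = 56

56


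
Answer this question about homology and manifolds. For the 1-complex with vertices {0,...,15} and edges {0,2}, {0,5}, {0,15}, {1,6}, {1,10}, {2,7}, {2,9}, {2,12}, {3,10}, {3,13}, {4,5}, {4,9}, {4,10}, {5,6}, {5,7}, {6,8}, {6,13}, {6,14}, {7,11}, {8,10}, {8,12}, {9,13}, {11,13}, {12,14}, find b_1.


b_1 = E - V + (number of components).
E = 24, V = 16, components = 1.
b_1 = 24 - 16 + 1 = 9

9


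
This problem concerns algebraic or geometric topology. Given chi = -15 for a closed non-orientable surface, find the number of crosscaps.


chi = 2 - k for closed non-orientable surfaces with k crosscaps.
-15 = 2 - k
k = 2 - (-15) = 17

17


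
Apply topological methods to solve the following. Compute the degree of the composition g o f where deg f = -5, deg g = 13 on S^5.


Degree is multiplicative under composition: deg(g o f) = deg(g) * deg(f).
= 13 * -5 = -65

-65


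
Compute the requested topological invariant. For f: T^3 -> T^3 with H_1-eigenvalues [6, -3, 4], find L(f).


For a torus self-map: L(f) = det(I - A) where A acts on H_1.
L(f) = (1-6) * (1--3) * (1-4) = -5 * 4 * -3 = 60

60


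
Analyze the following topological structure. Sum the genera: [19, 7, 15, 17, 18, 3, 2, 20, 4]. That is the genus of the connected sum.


Genus is additive under connected sum of orientable surfaces.
g = 19 + 7 + 15 + 17 + 18 + 3 + 2 + 20 + 4 = 105

105


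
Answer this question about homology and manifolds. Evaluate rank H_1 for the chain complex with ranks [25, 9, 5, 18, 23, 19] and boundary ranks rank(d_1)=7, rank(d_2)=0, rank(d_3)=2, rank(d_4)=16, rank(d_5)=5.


rank H_k = rank(ker d_k) - rank(im d_{k+1}).
rank(ker d_1) = rank(C_1) - rank(d_1) = 9 - 7 = 2.
rank(im d_{1+1}) = 0.
rank H_1 = 2 - 0 = 2

2


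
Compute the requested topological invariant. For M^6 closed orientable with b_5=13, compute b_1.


Poincare duality for closed orientable n-manifolds: b_k = b_{n-k}.
Here n = 6, so b_1 = b_5 = 13

13


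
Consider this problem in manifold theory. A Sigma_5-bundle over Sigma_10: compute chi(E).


For a fiber bundle F -> E -> B (with CW structure): chi(E) = chi(B) * chi(F).
chi(Sigma_10) = -18, chi(Sigma_5) = -8.
chi(E) = (-18) * (-8) = 144

144


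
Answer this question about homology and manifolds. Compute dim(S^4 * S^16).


Join of spheres: S^m * S^n = S^{m+n+1}.
dim = 4 + 16 + 1 = 21

21


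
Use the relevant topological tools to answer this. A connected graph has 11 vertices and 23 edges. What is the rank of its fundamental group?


For a connected graph: rank(pi_1) = b_1 = E - V + 1 = 1 - chi.
chi = V - E = 11 - 23 = -12.
rank = 1 - (-12) = 23 - 11 + 1 = 13

13


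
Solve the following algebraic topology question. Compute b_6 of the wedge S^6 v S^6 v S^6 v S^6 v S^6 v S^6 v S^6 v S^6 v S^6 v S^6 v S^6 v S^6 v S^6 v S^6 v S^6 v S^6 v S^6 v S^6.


For a wedge of spheres, H_k (k>0) is free on one generator per sphere of dimension k.
Spheres of dimension 6: count = 18.
b_6 = 18

18


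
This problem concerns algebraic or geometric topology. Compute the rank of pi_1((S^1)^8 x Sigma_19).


pi_1(A x B) = pi_1(A) x pi_1(B); rank of abelianization = b_1.
b_1(T^8) = 8, b_1(Sigma_19) = 2*19 = 38.
b_1(product) = 8 + 38 = 46

46


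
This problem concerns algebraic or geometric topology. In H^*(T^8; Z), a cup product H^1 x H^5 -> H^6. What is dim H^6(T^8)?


Cup product: H^p x H^q -> H^{p+q}; here p+q = 1+5 = 6.
rank H^k(T^n) = C(n,k).
C(8,6) = 28

28


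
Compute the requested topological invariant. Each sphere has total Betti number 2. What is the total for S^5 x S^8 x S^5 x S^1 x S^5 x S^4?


Total Betti number is multiplicative under products.
Each S^d (d>=1) has total Betti number 2.
There are 6 sphere factors.
Total = 2^6 = 64

64


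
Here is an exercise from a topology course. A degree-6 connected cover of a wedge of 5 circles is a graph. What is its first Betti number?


Nielsen-Schreier: an index-n subgroup of F_r is free of rank 1 + n(r-1).
Equivalently: chi(cover) = n*chi(base); chi(vee_r S^1) = 1 - 5 = -4.
chi(E) = 6*(-4) = -24; rank = 1 - chi(E) = 1 - (-24) = 25.
rank = 1 + 6*(5-1) = 1 + 24 = 25

25


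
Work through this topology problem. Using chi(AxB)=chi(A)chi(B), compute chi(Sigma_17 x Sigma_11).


chi(Sigma_17) = 2 - 2*17 = -32
chi(Sigma_11) = 2 - 2*11 = -20
chi(product) = (-32) * (-20) = 640

640


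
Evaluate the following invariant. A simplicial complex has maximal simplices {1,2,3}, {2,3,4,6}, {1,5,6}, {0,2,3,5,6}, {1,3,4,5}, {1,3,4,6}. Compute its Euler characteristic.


Enumerate all faces; f-vector: f_0=7, f_1=19, f_2=21, f_3=8, f_4=1.
chi = sum (-1)^k f_k = 2

2


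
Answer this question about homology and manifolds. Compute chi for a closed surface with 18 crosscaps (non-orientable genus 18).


For a non-orientable closed surface with k crosscaps: chi = 2 - k.
Here k = 18.
chi = 2 - 18 = -16

-16


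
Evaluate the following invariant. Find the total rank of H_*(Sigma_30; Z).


For Sigma_30: b_0 = 1, b_1 = 2g = 60, b_2 = 1.
Total = 1 + 60 + 1 = 62

62


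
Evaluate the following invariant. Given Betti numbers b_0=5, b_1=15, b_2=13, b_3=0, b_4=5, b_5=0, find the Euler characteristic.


chi = sum_k (-1)^k b_k.
= (5) + (-15) + (13) + (0) + (5) + (0)
= 8

8


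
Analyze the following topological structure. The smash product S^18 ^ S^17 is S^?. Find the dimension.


S^m ^ S^n = S^{m+n}.
k = 18 + 17 = 35

35


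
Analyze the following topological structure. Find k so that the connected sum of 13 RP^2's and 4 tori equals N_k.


Since a >= 1, the sum is non-orientable; each T^2 can be replaced by RP^2 # RP^2 (since T^2#RP^2 = 3RP^2).
Total crosscaps k = 13 + 2*4 = 21.
Check via chi: chi = 13*1 + 4*0 - (13+4-1)*2 = -19 = 2 - k = -19. Consistent.

21


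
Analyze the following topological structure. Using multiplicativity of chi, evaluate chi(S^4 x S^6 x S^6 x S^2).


chi is multiplicative: chi(X x Y) = chi(X) chi(Y).
Each even-dim sphere has chi = 2. There are 4 factors.
chi = 2^4 = 16

16


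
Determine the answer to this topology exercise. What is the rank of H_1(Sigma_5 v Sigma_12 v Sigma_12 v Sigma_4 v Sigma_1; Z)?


For a wedge X v Y: reduced H_k(X v Y) = H_k(X) + H_k(Y).
Each Sigma_g contributes b_1 = 2g.
b_1 = 10 + 24 + 24 + 8 + 2 = 68

68


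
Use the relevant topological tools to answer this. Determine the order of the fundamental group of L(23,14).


pi_1(L(p,q)) = Z/pZ for any q coprime to p.
|pi_1(L(23,14))| = 23

23


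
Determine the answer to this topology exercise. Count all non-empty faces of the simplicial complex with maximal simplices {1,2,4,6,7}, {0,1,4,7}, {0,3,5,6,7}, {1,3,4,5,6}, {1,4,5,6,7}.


Each maximal simplex on m vertices has 2^m - 1 nonempty faces.
Take the union (dedupe shared faces).
Total distinct faces = 89

89


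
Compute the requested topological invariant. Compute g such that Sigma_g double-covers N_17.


chi(N_17) = 2 - 17 = -15.
Double cover: chi(Sigma_g) = 2 * chi(N_17) = 2*(-15) = -30.
2 - 2g = -30, so g = (2 - (-30))/2 = 32/2 = 16

16


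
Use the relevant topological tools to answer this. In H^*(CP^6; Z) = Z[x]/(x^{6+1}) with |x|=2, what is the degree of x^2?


|x| = 2 in H^*(CP^n).
|x^2| = 2 * |x| = 2 * 2 = 4

4


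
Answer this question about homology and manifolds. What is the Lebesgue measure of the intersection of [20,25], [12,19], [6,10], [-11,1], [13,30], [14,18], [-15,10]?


Intersection = [max(a_i), min(b_i)] = [20, 1].
Since 20 > 1, the intersection is empty.
Length = 0

0


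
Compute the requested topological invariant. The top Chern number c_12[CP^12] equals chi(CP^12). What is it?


For any closed oriented manifold, <e(TM),[M]> = chi(M).
chi(CP^12) = 12+1 = 13

13


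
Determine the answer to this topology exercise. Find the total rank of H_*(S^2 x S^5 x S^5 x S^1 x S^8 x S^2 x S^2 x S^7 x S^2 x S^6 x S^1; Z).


Total Betti number is multiplicative under products.
Each S^d (d>=1) has total Betti number 2.
There are 11 sphere factors.
Total = 2^11 = 2048

2048


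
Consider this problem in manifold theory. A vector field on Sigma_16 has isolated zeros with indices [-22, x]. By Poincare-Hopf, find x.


Poincare-Hopf: sum of indices = chi(M).
chi(Sigma_16) = 2 - 2*16 = -30.
Sum of known indices = -22.
x = chi - (sum known) = -30 - (-22) = -8

-8


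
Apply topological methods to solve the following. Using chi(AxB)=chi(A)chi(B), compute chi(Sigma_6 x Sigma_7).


chi(Sigma_6) = 2 - 2*6 = -10
chi(Sigma_7) = 2 - 2*7 = -12
chi(product) = (-10) * (-12) = 120

120


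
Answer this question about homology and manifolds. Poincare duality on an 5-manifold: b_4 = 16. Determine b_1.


Poincare duality for closed orientable n-manifolds: b_k = b_{n-k}.
Here n = 5, so b_1 = b_4 = 16

16


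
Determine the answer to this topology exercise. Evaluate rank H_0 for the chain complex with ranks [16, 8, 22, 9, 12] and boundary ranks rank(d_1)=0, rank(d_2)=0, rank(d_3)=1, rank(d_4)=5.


rank H_k = rank(ker d_k) - rank(im d_{k+1}).
rank(ker d_0) = rank(C_0) - rank(d_0) = 16 - 0 = 16.
rank(im d_{0+1}) = 0.
rank H_0 = 16 - 0 = 16

16


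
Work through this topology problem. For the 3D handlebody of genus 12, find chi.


A genus-g handlebody deformation retracts to a wedge of g circles.
chi(vee_g S^1) = 1 - g.
chi(H_12) = 1 - 12 = -11

-11


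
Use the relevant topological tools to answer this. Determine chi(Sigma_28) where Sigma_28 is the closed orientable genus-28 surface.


For a closed orientable surface of genus g: chi = 2 - 2g.
Here g = 28.
chi = 2 - 2*28 = 2 - 56 = -54

-54


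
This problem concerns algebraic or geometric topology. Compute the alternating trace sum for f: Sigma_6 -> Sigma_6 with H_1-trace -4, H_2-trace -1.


L(f) = tr(f_0*) - tr(f_1*) + tr(f_2*).
= 1 - (-4) + (-1)
= 4

4


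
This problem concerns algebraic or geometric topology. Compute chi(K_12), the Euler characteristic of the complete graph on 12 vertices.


K_12: V = 12, E = C(12,2) = 66.
chi = V - E = 12 - 66 = -54

-54


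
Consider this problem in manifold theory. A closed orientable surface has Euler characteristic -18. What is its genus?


chi = 2 - 2g for closed orientable surfaces.
-18 = 2 - 2g
2g = 2 - (-18) = 20
g = 10

10


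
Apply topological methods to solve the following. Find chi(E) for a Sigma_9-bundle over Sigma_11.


For a fiber bundle F -> E -> B (with CW structure): chi(E) = chi(B) * chi(F).
chi(Sigma_11) = -20, chi(Sigma_9) = -16.
chi(E) = (-20) * (-16) = 320

320


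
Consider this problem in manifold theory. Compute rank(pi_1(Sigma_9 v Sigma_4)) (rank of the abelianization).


For a wedge: H_1(A v B) = H_1(A) + H_1(B).
b_1(Sigma_9) = 18, b_1(Sigma_4) = 8.
b_1 = 18 + 8 = 26

26


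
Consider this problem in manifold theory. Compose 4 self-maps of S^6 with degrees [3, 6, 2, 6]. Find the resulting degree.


Degree is multiplicative: deg(composition) = product of degrees.
= (3) * (6) * (2) * (6) = 216

216


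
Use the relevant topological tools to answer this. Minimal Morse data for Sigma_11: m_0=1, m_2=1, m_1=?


A perfect Morse function has m_k = b_k.
For Sigma_11: b_0=1, b_1=2g=22, b_2=1.
Saddles m_1 = 2g = 22

22


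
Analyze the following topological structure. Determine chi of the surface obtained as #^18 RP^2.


For a non-orientable closed surface with k crosscaps: chi = 2 - k.
Here k = 18.
chi = 2 - 18 = -16

-16


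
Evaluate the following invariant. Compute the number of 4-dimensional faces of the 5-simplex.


Delta^5 has 5+1 vertices. A 4-face is a choice of 4+1 vertices.
f_4 = C(5+1, 4+1) = C(6,5) = 6

6


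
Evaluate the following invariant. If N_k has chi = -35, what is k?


chi = 2 - k for closed non-orientable surfaces with k crosscaps.
-35 = 2 - k
k = 2 - (-35) = 37

37


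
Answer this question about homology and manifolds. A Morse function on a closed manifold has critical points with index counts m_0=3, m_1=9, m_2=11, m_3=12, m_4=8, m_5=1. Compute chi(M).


Morse theory: chi(M) = sum_k (-1)^k m_k where m_k = #(index-k critical points).
= (3) + (-9) + (11) + (-12) + (8) + (-1) = 0

0


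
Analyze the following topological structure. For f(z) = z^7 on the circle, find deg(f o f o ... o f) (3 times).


deg(f) = 7. Degree is multiplicative: deg(f^3) = (deg f)^3.
deg(f^3) = (7)^3 = 343

343


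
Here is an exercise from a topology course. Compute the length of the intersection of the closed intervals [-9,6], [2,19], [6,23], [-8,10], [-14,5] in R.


Intersection = [max(a_i), min(b_i)] = [6, 5].
Since 6 > 5, the intersection is empty.
Length = 0

0


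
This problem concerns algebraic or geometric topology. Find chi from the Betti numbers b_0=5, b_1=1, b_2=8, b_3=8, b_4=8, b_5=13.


chi = sum_k (-1)^k b_k.
= (5) + (-1) + (8) + (-8) + (8) + (-13)
= -1

-1


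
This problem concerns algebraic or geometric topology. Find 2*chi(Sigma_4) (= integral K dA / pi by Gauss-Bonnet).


Gauss-Bonnet: integral K dA = 2*pi*chi(M).
chi(Sigma_4) = 2 - 2*4 = -6.
(integral K dA)/pi = 2*chi = 2*(-6) = -12

-12


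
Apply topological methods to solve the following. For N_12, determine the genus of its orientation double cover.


chi(N_12) = 2 - 12 = -10.
Double cover: chi(Sigma_g) = 2 * chi(N_12) = 2*(-10) = -20.
2 - 2g = -20, so g = (2 - (-20))/2 = 22/2 = 11

11


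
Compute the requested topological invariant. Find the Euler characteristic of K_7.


K_7: V = 7, E = C(7,2) = 21.
chi = V - E = 7 - 21 = -14

-14


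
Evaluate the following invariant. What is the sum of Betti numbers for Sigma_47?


For Sigma_47: b_0 = 1, b_1 = 2g = 94, b_2 = 1.
Total = 1 + 94 + 1 = 96

96


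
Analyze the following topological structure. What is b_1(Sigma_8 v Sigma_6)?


For a wedge: H_1(A v B) = H_1(A) + H_1(B).
b_1(Sigma_8) = 16, b_1(Sigma_6) = 12.
b_1 = 16 + 12 = 28

28


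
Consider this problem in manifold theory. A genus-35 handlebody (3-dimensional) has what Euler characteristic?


A genus-g handlebody deformation retracts to a wedge of g circles.
chi(vee_g S^1) = 1 - g.
chi(H_35) = 1 - 35 = -34

-34


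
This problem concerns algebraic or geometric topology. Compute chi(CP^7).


CP^7 has one cell in each even dimension 0, 2, ..., 2*7 (7+1 cells total).
All cells are even-dimensional, so chi = number of cells.
chi = 7 + 1 = 8

8


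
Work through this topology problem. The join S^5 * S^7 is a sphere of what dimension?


Join of spheres: S^m * S^n = S^{m+n+1}.
dim = 5 + 7 + 1 = 13

13


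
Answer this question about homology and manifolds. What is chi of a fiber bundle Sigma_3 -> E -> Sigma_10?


For a fiber bundle F -> E -> B (with CW structure): chi(E) = chi(B) * chi(F).
chi(Sigma_10) = -18, chi(Sigma_3) = -4.
chi(E) = (-18) * (-4) = 72

72


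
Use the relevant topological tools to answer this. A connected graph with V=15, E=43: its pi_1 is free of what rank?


For a connected graph: rank(pi_1) = b_1 = E - V + 1 = 1 - chi.
chi = V - E = 15 - 43 = -28.
rank = 1 - (-28) = 43 - 15 + 1 = 29

29


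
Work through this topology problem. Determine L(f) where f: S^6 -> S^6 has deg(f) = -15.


On S^6: L(f) = tr(f_0*) + (-1)^6 tr(f_6*) = 1 + (-1)^6 * deg(f).
L(f) = 1 + (-1)^6 * -15 = 1 + -15 = -14

-14


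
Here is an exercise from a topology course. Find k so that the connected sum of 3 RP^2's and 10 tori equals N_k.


Since a >= 1, the sum is non-orientable; each T^2 can be replaced by RP^2 # RP^2 (since T^2#RP^2 = 3RP^2).
Total crosscaps k = 3 + 2*10 = 23.
Check via chi: chi = 3*1 + 10*0 - (3+10-1)*2 = -21 = 2 - k = -21. Consistent.

23


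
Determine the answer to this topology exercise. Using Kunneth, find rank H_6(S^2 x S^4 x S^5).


Each S^d has Poincare polynomial 1 + t^d.
The product S^2 x S^4 x S^5 has Poincare polynomial prod(1+t^d_i).
Expanding: b_0=1, b_2=1, b_4=1, b_5=1, b_6=1, b_7=1, b_9=1, b_11=1.
b_6 = 1

1


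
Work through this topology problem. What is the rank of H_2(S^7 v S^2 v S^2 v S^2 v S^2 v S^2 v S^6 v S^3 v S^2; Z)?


For a wedge of spheres, H_k (k>0) is free on one generator per sphere of dimension k.
Spheres of dimension 2: count = 6.
b_2 = 6

6


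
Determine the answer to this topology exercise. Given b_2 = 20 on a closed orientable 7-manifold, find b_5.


Poincare duality for closed orientable n-manifolds: b_k = b_{n-k}.
Here n = 7, so b_5 = b_2 = 20

20


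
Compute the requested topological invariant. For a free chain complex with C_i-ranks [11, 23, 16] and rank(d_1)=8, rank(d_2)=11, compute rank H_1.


rank H_k = rank(ker d_k) - rank(im d_{k+1}).
rank(ker d_1) = rank(C_1) - rank(d_1) = 23 - 8 = 15.
rank(im d_{1+1}) = 11.
rank H_1 = 15 - 11 = 4

4


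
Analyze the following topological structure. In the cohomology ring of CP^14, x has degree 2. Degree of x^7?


|x| = 2 in H^*(CP^n).
|x^7| = 7 * |x| = 7 * 2 = 14

14


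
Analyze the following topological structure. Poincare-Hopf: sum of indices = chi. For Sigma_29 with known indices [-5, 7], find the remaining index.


Poincare-Hopf: sum of indices = chi(M).
chi(Sigma_29) = 2 - 2*29 = -56.
Sum of known indices = 2.
x = chi - (sum known) = -56 - (2) = -58

-58


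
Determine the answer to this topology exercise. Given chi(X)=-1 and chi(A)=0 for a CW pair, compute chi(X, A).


Relative Euler characteristic: chi(X, A) = chi(X) - chi(A).
= -1 - (0) = -1

-1


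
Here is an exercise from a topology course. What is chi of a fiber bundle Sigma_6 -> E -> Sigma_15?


For a fiber bundle F -> E -> B (with CW structure): chi(E) = chi(B) * chi(F).
chi(Sigma_15) = -28, chi(Sigma_6) = -10.
chi(E) = (-28) * (-10) = 280

280


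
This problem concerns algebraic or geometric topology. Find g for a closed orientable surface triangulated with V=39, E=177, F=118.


chi = V - E + F = 39 - 177 + 118 = -20
For orientable closed surface: chi = 2 - 2g, so g = (2 - chi)/2.
g = (2 - (-20)) / 2 = 22 / 2 = 11

11


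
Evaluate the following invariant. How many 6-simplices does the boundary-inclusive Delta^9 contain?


Delta^9 has 9+1 vertices. A 6-face is a choice of 6+1 vertices.
f_6 = C(9+1, 6+1) = C(10,7) = 120

120


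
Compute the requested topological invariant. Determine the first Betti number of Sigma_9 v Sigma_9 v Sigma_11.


For a wedge X v Y: reduced H_k(X v Y) = H_k(X) + H_k(Y).
Each Sigma_g contributes b_1 = 2g.
b_1 = 18 + 18 + 22 = 58

58


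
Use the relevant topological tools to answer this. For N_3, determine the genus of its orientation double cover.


chi(N_3) = 2 - 3 = -1.
Double cover: chi(Sigma_g) = 2 * chi(N_3) = 2*(-1) = -2.
2 - 2g = -2, so g = (2 - (-2))/2 = 4/2 = 2

2


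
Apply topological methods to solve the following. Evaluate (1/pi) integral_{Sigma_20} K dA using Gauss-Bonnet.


Gauss-Bonnet: integral K dA = 2*pi*chi(M).
chi(Sigma_20) = 2 - 2*20 = -38.
(integral K dA)/pi = 2*chi = 2*(-38) = -76

-76


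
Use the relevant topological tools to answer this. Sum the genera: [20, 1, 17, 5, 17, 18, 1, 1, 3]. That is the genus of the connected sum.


Genus is additive under connected sum of orientable surfaces.
g = 20 + 1 + 17 + 5 + 17 + 18 + 1 + 1 + 3 = 83

83


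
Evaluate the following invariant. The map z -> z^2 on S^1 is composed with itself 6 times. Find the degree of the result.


deg(f) = 2. Degree is multiplicative: deg(f^6) = (deg f)^6.
deg(f^6) = (2)^6 = 64

64


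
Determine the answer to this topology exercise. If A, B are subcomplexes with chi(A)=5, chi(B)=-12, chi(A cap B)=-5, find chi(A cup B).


chi(A cup B) = chi(A) + chi(B) - chi(A cap B)
= 5 + (-12) - (-5)
= -2

-2


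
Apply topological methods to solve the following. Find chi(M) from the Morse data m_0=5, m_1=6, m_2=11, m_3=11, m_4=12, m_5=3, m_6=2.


Morse theory: chi(M) = sum_k (-1)^k m_k where m_k = #(index-k critical points).
= (5) + (-6) + (11) + (-11) + (12) + (-3) + (2) = 10

10


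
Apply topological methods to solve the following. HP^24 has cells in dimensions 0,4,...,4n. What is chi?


HP^24 has one cell in each dimension 0, 4, ..., 4*24 (24+1 cells, all even-dim).
chi = 24 + 1 = 25

25


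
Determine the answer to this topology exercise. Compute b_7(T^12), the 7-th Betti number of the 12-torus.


By the Kunneth formula, b_k(T^n) = C(n,k).
b_7(T^12) = C(12,7).
C(12,7) = 12!/(7!*5!) = 792

792


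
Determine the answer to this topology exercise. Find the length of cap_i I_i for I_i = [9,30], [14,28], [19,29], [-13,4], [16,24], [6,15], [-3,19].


Intersection = [max(a_i), min(b_i)] = [19, 4].
Since 19 > 4, the intersection is empty.
Length = 0

0


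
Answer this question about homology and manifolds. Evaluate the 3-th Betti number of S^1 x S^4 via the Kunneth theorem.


Each S^d has Poincare polynomial 1 + t^d.
The product S^1 x S^4 has Poincare polynomial prod(1+t^d_i).
Expanding: b_0=1, b_1=1, b_4=1, b_5=1.
b_3 = 0

0


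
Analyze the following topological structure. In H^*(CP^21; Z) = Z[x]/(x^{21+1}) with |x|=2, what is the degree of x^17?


|x| = 2 in H^*(CP^n).
|x^17| = 17 * |x| = 17 * 2 = 34

34


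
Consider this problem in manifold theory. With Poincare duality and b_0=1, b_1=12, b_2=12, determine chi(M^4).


By Poincare duality b_k = b_{4-k}, so full Betti numbers: b_0=1, b_1=12, b_2=12, b_3=12, b_4=1.
chi = sum (-1)^k b_k = -10

-10


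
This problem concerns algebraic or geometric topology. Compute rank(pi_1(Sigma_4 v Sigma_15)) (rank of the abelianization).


For a wedge: H_1(A v B) = H_1(A) + H_1(B).
b_1(Sigma_4) = 8, b_1(Sigma_15) = 30.
b_1 = 8 + 30 = 38

38


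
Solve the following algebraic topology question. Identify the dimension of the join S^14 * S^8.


Join of spheres: S^m * S^n = S^{m+n+1}.
dim = 14 + 8 + 1 = 23

23


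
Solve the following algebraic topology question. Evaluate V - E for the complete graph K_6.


K_6: V = 6, E = C(6,2) = 15.
chi = V - E = 6 - 15 = -9

-9


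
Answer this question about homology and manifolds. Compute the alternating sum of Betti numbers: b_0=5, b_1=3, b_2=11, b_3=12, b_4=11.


chi = sum_k (-1)^k b_k.
= (5) + (-3) + (11) + (-12) + (11)
= 12

12


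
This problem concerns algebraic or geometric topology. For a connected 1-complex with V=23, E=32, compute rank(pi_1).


For a connected graph: rank(pi_1) = b_1 = E - V + 1 = 1 - chi.
chi = V - E = 23 - 32 = -9.
rank = 1 - (-9) = 32 - 23 + 1 = 10

10


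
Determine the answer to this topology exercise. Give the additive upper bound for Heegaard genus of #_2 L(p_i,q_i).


Heegaard genus satisfies g(A#B) <= g(A) + g(B).
Each lens space has g = 1.
Upper bound: 2 * 1 = 2

2


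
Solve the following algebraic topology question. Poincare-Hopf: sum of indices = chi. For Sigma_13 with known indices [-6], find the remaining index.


Poincare-Hopf: sum of indices = chi(M).
chi(Sigma_13) = 2 - 2*13 = -24.
Sum of known indices = -6.
x = chi - (sum known) = -24 - (-6) = -18

-18


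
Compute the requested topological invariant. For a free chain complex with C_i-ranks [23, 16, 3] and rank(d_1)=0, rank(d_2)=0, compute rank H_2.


rank H_k = rank(ker d_k) - rank(im d_{k+1}).
rank(ker d_2) = rank(C_2) - rank(d_2) = 3 - 0 = 3.
rank(im d_{2+1}) = 0.
rank H_2 = 3 - 0 = 3

3


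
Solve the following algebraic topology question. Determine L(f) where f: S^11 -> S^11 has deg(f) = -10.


On S^11: L(f) = tr(f_0*) + (-1)^11 tr(f_11*) = 1 + (-1)^11 * deg(f).
L(f) = 1 + (-1)^11 * -10 = 1 + 10 = 11

11


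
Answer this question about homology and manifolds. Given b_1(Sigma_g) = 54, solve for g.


For a closed orientable surface: b_1 = 2g.
54 = 2g
g = 54 / 2 = 27

27


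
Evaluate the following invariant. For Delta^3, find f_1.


Delta^3 has 3+1 vertices. A 1-face is a choice of 1+1 vertices.
f_1 = C(3+1, 1+1) = C(4,2) = 6

6


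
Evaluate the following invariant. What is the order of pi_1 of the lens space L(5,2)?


pi_1(L(p,q)) = Z/pZ for any q coprime to p.
|pi_1(L(5,2))| = 5

5


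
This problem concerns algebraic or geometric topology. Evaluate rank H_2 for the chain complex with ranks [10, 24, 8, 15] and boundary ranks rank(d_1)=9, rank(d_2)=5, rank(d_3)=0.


rank H_k = rank(ker d_k) - rank(im d_{k+1}).
rank(ker d_2) = rank(C_2) - rank(d_2) = 8 - 5 = 3.
rank(im d_{2+1}) = 0.
rank H_2 = 3 - 0 = 3

3


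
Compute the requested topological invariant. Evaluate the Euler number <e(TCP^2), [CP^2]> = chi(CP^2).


For any closed oriented manifold, <e(TM),[M]> = chi(M).
chi(CP^2) = 2+1 = 3

3


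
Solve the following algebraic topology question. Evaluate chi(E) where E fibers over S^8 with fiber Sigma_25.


chi(S^8) = 2 (n even), chi(Sigma_25) = 2 - 2*25 = -48.
chi(E) = 2 * (-48) = -96

-96


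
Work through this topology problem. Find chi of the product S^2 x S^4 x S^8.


chi is multiplicative: chi(X x Y) = chi(X) chi(Y).
Each even-dim sphere has chi = 2. There are 3 factors.
chi = 2^3 = 8

8


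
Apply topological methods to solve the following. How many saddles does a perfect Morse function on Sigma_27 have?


A perfect Morse function has m_k = b_k.
For Sigma_27: b_0=1, b_1=2g=54, b_2=1.
Saddles m_1 = 2g = 54

54


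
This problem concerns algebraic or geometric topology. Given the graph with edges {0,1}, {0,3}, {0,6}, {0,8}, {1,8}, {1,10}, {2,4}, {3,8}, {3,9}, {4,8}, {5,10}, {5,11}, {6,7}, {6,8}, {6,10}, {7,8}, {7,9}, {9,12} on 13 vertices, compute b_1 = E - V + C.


b_1 = E - V + (number of components).
E = 18, V = 13, components = 1.
b_1 = 18 - 13 + 1 = 6

6


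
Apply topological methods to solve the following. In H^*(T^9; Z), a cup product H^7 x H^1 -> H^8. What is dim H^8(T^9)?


Cup product: H^p x H^q -> H^{p+q}; here p+q = 7+1 = 8.
rank H^k(T^n) = C(n,k).
C(9,8) = 9

9


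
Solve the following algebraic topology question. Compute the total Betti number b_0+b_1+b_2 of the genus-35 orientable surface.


For Sigma_35: b_0 = 1, b_1 = 2g = 70, b_2 = 1.
Total = 1 + 70 + 1 = 72

72


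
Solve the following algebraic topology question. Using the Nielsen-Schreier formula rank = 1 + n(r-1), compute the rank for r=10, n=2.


Nielsen-Schreier: an index-n subgroup of F_r is free of rank 1 + n(r-1).
Equivalently: chi(cover) = n*chi(base); chi(vee_r S^1) = 1 - 10 = -9.
chi(E) = 2*(-9) = -18; rank = 1 - chi(E) = 1 - (-18) = 19.
rank = 1 + 2*(10-1) = 1 + 18 = 19

19


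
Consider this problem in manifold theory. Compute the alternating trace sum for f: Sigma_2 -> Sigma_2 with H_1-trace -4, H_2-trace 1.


L(f) = tr(f_0*) - tr(f_1*) + tr(f_2*).
= 1 - (-4) + (1)
= 6

6


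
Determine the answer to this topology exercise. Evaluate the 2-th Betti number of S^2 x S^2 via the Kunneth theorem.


Each S^d has Poincare polynomial 1 + t^d.
The product S^2 x S^2 has Poincare polynomial prod(1+t^d_i).
Expanding: b_0=1, b_2=2, b_4=1.
b_2 = 2

2


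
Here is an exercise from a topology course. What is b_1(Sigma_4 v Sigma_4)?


For a wedge: H_1(A v B) = H_1(A) + H_1(B).
b_1(Sigma_4) = 8, b_1(Sigma_4) = 8.
b_1 = 8 + 8 = 16

16


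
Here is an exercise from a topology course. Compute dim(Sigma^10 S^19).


Each suspension raises dimension by 1: Sigma S^n = S^{n+1}.
Sigma^10 S^19 = S^{19+10} = S^29

29


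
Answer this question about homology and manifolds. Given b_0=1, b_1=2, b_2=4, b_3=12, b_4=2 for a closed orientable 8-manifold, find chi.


By Poincare duality b_k = b_{8-k}, so full Betti numbers: b_0=1, b_1=2, b_2=4, b_3=12, b_4=2, b_5=12, b_6=4, b_7=2, b_8=1.
chi = sum (-1)^k b_k = -16

-16


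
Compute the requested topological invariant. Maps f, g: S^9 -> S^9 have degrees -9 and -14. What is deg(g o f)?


Degree is multiplicative under composition: deg(g o f) = deg(g) * deg(f).
= -14 * -9 = 126

126


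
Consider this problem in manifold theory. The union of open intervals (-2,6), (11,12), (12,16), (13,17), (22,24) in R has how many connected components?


Sort and merge overlapping open intervals.
Merged: (-2,6), (11,12), (12,17), (22,24).
Number of components = 4

4


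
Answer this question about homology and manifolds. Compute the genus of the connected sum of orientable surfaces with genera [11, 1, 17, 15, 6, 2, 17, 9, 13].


Genus is additive under connected sum of orientable surfaces.
g = 11 + 1 + 17 + 15 + 6 + 2 + 17 + 9 + 13 = 91

91


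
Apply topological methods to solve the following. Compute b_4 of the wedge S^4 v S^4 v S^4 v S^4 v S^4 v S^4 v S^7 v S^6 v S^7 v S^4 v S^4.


For a wedge of spheres, H_k (k>0) is free on one generator per sphere of dimension k.
Spheres of dimension 4: count = 8.
b_4 = 8

8


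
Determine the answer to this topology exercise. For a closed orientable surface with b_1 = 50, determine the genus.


For a closed orientable surface: b_1 = 2g.
50 = 2g
g = 50 / 2 = 25

25


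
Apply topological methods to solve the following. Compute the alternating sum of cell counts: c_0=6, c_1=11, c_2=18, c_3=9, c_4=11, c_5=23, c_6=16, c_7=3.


chi = sum_k (-1)^k c_k.
= (-1)^0*6 + (-1)^1*11 + (-1)^2*18 + (-1)^3*9 + (-1)^4*11 + (-1)^5*23 + (-1)^6*16 + (-1)^7*3
= (6) + (-11) + (18) + (-9) + (11) + (-23) + (16) + (-3)
= 5

5


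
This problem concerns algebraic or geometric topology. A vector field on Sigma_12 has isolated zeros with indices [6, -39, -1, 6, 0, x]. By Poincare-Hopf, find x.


Poincare-Hopf: sum of indices = chi(M).
chi(Sigma_12) = 2 - 2*12 = -22.
Sum of known indices = -28.
x = chi - (sum known) = -22 - (-28) = 6

6


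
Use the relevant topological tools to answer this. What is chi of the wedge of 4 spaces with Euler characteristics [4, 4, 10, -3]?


chi(A v B) = chi(A) + chi(B) - 1 (one point identified).
For 4 spaces: chi = (sum chi_i) - (4 - 1).
sum = 15; chi = 15 - 3 = 12

12


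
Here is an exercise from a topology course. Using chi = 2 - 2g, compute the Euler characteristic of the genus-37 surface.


For a closed orientable surface of genus g: chi = 2 - 2g.
Here g = 37.
chi = 2 - 2*37 = 2 - 74 = -72

-72


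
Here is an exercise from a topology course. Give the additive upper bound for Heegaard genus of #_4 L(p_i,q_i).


Heegaard genus satisfies g(A#B) <= g(A) + g(B).
Each lens space has g = 1.
Upper bound: 4 * 1 = 4

4


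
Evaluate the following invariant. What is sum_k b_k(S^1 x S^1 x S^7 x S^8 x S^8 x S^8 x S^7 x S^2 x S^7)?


Total Betti number is multiplicative under products.
Each S^d (d>=1) has total Betti number 2.
There are 9 sphere factors.
Total = 2^9 = 512

512


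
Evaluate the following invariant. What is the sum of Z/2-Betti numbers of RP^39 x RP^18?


dim H^*(RP^n; Z/2) = n+1 (one Z/2 in each degree 0..n).
Total Betti number is multiplicative.
Total = (39+1) * (18+1) = 40 * 19 = 760

760


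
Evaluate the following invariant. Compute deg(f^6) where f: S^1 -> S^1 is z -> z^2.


deg(f) = 2. Degree is multiplicative: deg(f^6) = (deg f)^6.
deg(f^6) = (2)^6 = 64

64


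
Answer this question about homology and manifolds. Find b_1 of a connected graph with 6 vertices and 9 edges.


For a connected graph: rank(pi_1) = b_1 = E - V + 1 = 1 - chi.
chi = V - E = 6 - 9 = -3.
rank = 1 - (-3) = 9 - 6 + 1 = 4

4


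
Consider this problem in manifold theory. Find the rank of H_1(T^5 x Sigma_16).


pi_1(A x B) = pi_1(A) x pi_1(B); rank of abelianization = b_1.
b_1(T^5) = 5, b_1(Sigma_16) = 2*16 = 32.
b_1(product) = 5 + 32 = 37

37


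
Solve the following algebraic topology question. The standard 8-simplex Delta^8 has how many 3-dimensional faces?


Delta^8 has 8+1 vertices. A 3-face is a choice of 3+1 vertices.
f_3 = C(8+1, 3+1) = C(9,4) = 126

126
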